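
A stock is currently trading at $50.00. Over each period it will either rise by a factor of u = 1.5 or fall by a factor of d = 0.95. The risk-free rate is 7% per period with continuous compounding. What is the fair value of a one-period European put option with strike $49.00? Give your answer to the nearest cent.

$1.09

Risk-neutral probability p = (e^0.07 − 0.95)/(1.5 − 0.95) = 0.1225/0.5500 = 0.2227
Terminal stock prices: S_u = 75, S_d = 47.5
Terminal payoffs (K − S): max(-26, 0) = 0, max(1.5, 0) = 1.5
Node 0 (S = 50): V_0 = e^(−0.07)·[0.2227·0.0000 + 0.7773·1.5000] = 1.0871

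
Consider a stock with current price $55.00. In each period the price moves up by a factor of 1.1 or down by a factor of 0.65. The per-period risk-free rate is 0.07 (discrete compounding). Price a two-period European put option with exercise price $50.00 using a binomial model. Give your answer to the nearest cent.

$1.26

Risk-neutral probability p = (1 + 0.07 − 0.65)/(1.1 − 0.65) = 0.4200/0.4500 = 0.9333
Terminal stock prices: S_uu = 66.55, S_ud = 39.33, S_dd = 23.24
Terminal payoffs (K − S): max(-16.55, 0) = 0, max(10.67, 0) = 10.67, max(26.76, 0) = 26.76
Node u (S = 60.5): V_u = 1/1.07·[0.9333·0.0000 + 0.0667·10.6750] = 0.6651
Node d (S = 35.75): V_d = 1/1.07·[0.9333·10.6750 + 0.0667·26.7625] = 10.9790
Node 0 (S = 55): V_0 = 1/1.07·[0.9333·0.6651 + 0.0667·10.9790] = 1.2642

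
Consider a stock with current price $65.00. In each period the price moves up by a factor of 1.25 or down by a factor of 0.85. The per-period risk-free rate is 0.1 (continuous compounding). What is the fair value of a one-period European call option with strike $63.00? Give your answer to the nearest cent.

Risk-neutral probability p = (e^0.1 − 0.85)/(1.25 − 0.85) = 0.2552/0.4000 = 0.6379
Terminal stock prices: S_u = 81.25, S_d = 55.25
Terminal payoffs (S − K): max(18.25, 0) = 18.25, max(-7.75, 0) = 0
Node 0 (S = 65): V_0 = e^(−0.1)·[0.6379·18.2500 + 0.3621·0.0000] = 10.5343

$10.53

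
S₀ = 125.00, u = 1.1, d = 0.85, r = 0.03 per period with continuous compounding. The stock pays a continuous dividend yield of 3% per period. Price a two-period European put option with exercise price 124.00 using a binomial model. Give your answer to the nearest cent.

Per-period risk-free factor R = e^0.03 = 1.0305; dividend-adjusted growth = e^(0.03−0.03) = 1.0000.
Risk-neutral probability p = (1.0000 − 0.85)/(1.1 − 0.85) = 0.1500/0.2500 = 0.6000
Terminal stock prices: S_uu = 151.3, S_ud = 116.9, S_dd = 90.31
Terminal payoffs (K − S): max(-27.25, 0) = 0, max(7.125, 0) = 7.125, max(33.69, 0) = 33.69
Node u (S = 137.5): V_u = e^(−0.03)·[0.6000·0.0000 + 0.4000·7.1250] = 2.7658
Node d (S = 106.2): V_d = e^(−0.03)·[0.6000·7.1250 + 0.4000·33.6875] = 17.2254
Node 0 (S = 125): V_0 = e^(−0.03)·[0.6000·2.7658 + 0.4000·17.2254] = 8.2969

8.30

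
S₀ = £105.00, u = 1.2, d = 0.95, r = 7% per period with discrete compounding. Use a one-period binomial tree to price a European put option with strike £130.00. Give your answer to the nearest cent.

£16.50

Risk-neutral probability p = (1 + 0.07 − 0.95)/(1.2 − 0.95) = 0.1200/0.2500 = 0.4800
Terminal stock prices: S_u = 126, S_d = 99.75
Terminal payoffs (K − S): max(4, 0) = 4, max(30.25, 0) = 30.25
Node 0 (S = 105): V_0 = 1/1.07·[0.4800·4.0000 + 0.5200·30.2500] = 16.4953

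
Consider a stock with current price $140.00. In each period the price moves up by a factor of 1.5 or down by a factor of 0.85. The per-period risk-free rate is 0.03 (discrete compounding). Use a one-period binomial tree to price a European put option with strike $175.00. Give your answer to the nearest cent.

$39.31

Risk-neutral probability p = (1 + 0.03 − 0.85)/(1.5 − 0.85) = 0.1800/0.6500 = 0.2769
Terminal stock prices: S_u = 210, S_d = 119
Terminal payoffs (K − S): max(-35, 0) = 0, max(56, 0) = 56
Node 0 (S = 140): V_0 = 1/1.03·[0.2769·0.0000 + 0.7231·56.0000] = 39.3129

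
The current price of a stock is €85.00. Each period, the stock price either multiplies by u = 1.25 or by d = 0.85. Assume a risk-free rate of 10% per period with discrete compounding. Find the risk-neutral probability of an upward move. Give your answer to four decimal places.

Risk-neutral probability p = (1 + 0.1 − 0.85)/(1.25 − 0.85) = 0.2500/0.4000 = 0.6250

p = 0.6250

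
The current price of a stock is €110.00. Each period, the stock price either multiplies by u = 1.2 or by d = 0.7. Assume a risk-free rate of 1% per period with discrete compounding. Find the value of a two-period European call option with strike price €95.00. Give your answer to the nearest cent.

Risk-neutral probability p = (1 + 0.01 − 0.7)/(1.2 − 0.7) = 0.3100/0.5000 = 0.6200
Terminal stock prices: S_uu = 158.4, S_ud = 92.4, S_dd = 53.9
Terminal payoffs (S − K): max(63.4, 0) = 63.4, max(-2.6, 0) = 0, max(-41.1, 0) = 0
Node u (S = 132): V_u = 1/1.01·[0.6200·63.4000 + 0.3800·0.0000] = 38.9188
Node d (S = 77): V_d = 1/1.01·[0.6200·0.0000 + 0.3800·0.0000] = 0.0000
Node 0 (S = 110): V_0 = 1/1.01·[0.6200·38.9188 + 0.3800·0.0000] = 23.8908

€23.89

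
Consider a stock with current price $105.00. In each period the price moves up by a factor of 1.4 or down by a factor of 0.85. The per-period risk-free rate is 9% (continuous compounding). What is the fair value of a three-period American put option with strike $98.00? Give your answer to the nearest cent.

$5.72

Risk-neutral probability p = (e^0.09 − 0.85)/(1.4 − 0.85) = 0.2442/0.5500 = 0.4440
Terminal stock prices: S_uuu = 288.1, S_uud = 174.9, S_udd = 106.2, S_ddd = 64.48
Terminal payoffs (K − S): max(-190.1, 0) = 0, max(-76.93, 0) = 0, max(-8.207, 0) = 0, max(33.52, 0) = 33.52
Node uu (S = 205.8): continuation = e^(−0.09)·[0.4440·0.0000 + 0.5560·0.0000] = 0.0000; exercise value = 0.0000 ≤ continuation, so V_uu = 0.0000
Node ud (S = 125): continuation = e^(−0.09)·[0.4440·0.0000 + 0.5560·0.0000] = 0.0000; exercise value = 0.0000 ≤ continuation, so V_ud = 0.0000
Node dd (S = 75.86): continuation = e^(−0.09)·[0.4440·0.0000 + 0.5560·33.5169] = 17.0329; exercise value = 22.1375 > continuation, so V_dd = 22.1375 (exercise)
Node u (S = 147): continuation = e^(−0.09)·[0.4440·0.0000 + 0.5560·0.0000] = 0.0000; exercise value = 0.0000 ≤ continuation, so V_u = 0.0000
Node d (S = 89.25): continuation = e^(−0.09)·[0.4440·0.0000 + 0.5560·22.1375] = 11.2500; exercise value = 8.7500 ≤ continuation, so V_d = 11.2500
Node 0 (S = 105): continuation = e^(−0.09)·[0.4440·0.0000 + 0.5560·11.2500] = 5.7171; exercise value = 0.0000 ≤ continuation, so V_0 = 5.7171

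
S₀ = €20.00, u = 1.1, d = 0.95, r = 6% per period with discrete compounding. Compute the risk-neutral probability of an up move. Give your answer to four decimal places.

Risk-neutral probability p = (1 + 0.06 − 0.95)/(1.1 − 0.95) = 0.1100/0.1500 = 0.7333

p = 0.7333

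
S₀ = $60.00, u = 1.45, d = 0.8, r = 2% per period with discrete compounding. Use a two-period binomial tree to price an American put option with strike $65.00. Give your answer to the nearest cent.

$11.19

Risk-neutral probability p = (1 + 0.02 − 0.8)/(1.45 − 0.8) = 0.2200/0.6500 = 0.3385
Terminal stock prices: S_uu = 126.2, S_ud = 69.6, S_dd = 38.4
Terminal payoffs (K − S): max(-61.15, 0) = 0, max(-4.6, 0) = 0, max(26.6, 0) = 26.6
Node u (S = 87): continuation = 1/1.02·[0.3385·0.0000 + 0.6615·0.0000] = 0.0000; exercise value = 0.0000 ≤ continuation, so V_u = 0.0000
Node d (S = 48): continuation = 1/1.02·[0.3385·0.0000 + 0.6615·26.6000] = 17.2519; exercise value = 17.0000 ≤ continuation, so V_d = 17.2519
Node 0 (S = 60): continuation = 1/1.02·[0.3385·0.0000 + 0.6615·17.2519] = 11.1890; exercise value = 5.0000 ≤ continuation, so V_0 = 11.1890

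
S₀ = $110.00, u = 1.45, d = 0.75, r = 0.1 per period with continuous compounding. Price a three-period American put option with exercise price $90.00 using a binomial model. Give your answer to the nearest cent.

Risk-neutral probability p = (e^0.1 − 0.75)/(1.45 − 0.75) = 0.3552/0.7000 = 0.5074
Terminal stock prices: S_uuu = 335.3, S_uud = 173.5, S_udd = 89.72, S_ddd = 46.41
Terminal payoffs (K − S): max(-245.3, 0) = 0, max(-83.46, 0) = 0, max(0.2812, 0) = 0.2812, max(43.59, 0) = 43.59
Node uu (S = 231.3): continuation = e^(−0.1)·[0.5074·0.0000 + 0.4926·0.0000] = 0.0000; exercise value = 0.0000 ≤ continuation, so V_uu = 0.0000
Node ud (S = 119.6): continuation = e^(−0.1)·[0.5074·0.0000 + 0.4926·0.2812] = 0.1254; exercise value = 0.0000 ≤ continuation, so V_ud = 0.1254
Node dd (S = 61.88): continuation = e^(−0.1)·[0.5074·0.2812 + 0.4926·43.5938] = 19.5604; exercise value = 28.1250 > continuation, so V_dd = 28.1250 (exercise)
Node u (S = 159.5): continuation = e^(−0.1)·[0.5074·0.0000 + 0.4926·0.1254] = 0.0559; exercise value = 0.0000 ≤ continuation, so V_u = 0.0559
Node d (S = 82.5): continuation = e^(−0.1)·[0.5074·0.1254 + 0.4926·28.1250] = 12.5938; exercise value = 7.5000 ≤ continuation, so V_d = 12.5938
Node 0 (S = 110): continuation = e^(−0.1)·[0.5074·0.0559 + 0.4926·12.5938] = 5.6392; exercise value = 0.0000 ≤ continuation, so V_0 = 5.6392

$5.64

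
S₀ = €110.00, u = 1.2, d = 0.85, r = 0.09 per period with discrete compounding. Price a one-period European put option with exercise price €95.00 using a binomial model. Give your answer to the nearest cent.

€0.43

Risk-neutral probability p = (1 + 0.09 − 0.85)/(1.2 − 0.85) = 0.2400/0.3500 = 0.6857
Terminal stock prices: S_u = 132, S_d = 93.5
Terminal payoffs (K − S): max(-37, 0) = 0, max(1.5, 0) = 1.5
Node 0 (S = 110): V_0 = 1/1.09·[0.6857·0.0000 + 0.3143·1.5000] = 0.4325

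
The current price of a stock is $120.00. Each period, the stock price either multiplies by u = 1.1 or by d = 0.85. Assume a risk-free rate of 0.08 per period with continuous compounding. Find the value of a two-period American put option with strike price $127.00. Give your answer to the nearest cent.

Risk-neutral probability p = (e^0.08 − 0.85)/(1.1 − 0.85) = 0.2333/0.2500 = 0.9331
Terminal stock prices: S_uu = 145.2, S_ud = 112.2, S_dd = 86.7
Terminal payoffs (K − S): max(-18.2, 0) = 0, max(14.8, 0) = 14.8, max(40.3, 0) = 40.3
Node u (S = 132): continuation = e^(−0.08)·[0.9331·0.0000 + 0.0669·14.8000] = 0.9133; exercise value = 0.0000 ≤ continuation, so V_u = 0.9133
Node d (S = 102): continuation = e^(−0.08)·[0.9331·14.8000 + 0.0669·40.3000] = 15.2358; exercise value = 25.0000 > continuation, so V_d = 25.0000 (exercise)
Node 0 (S = 120): continuation = e^(−0.08)·[0.9331·0.9133 + 0.0669·25.0000] = 2.3296; exercise value = 7.0000 > continuation, so V_0 = 7.0000 (exercise)

$7.00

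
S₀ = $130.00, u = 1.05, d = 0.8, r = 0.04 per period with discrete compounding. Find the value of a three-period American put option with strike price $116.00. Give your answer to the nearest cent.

$0.75

Risk-neutral probability p = (1 + 0.04 − 0.8)/(1.05 − 0.8) = 0.2400/0.2500 = 0.9600
Terminal stock prices: S_uuu = 150.5, S_uud = 114.7, S_udd = 87.36, S_ddd = 66.56
Terminal payoffs (K − S): max(-34.49, 0) = 0, max(1.34, 0) = 1.34, max(28.64, 0) = 28.64, max(49.44, 0) = 49.44
Node uu (S = 143.3): continuation = 1/1.04·[0.9600·0.0000 + 0.0400·1.3400] = 0.0515; exercise value = 0.0000 ≤ continuation, so V_uu = 0.0515
Node ud (S = 109.2): continuation = 1/1.04·[0.9600·1.3400 + 0.0400·28.6400] = 2.3385; exercise value = 6.8000 > continuation, so V_ud = 6.8000 (exercise)
Node dd (S = 83.2): continuation = 1/1.04·[0.9600·28.6400 + 0.0400·49.4400] = 28.3385; exercise value = 32.8000 > continuation, so V_dd = 32.8000 (exercise)
Node u (S = 136.5): continuation = 1/1.04·[0.9600·0.0515 + 0.0400·6.8000] = 0.3091; exercise value = 0.0000 ≤ continuation, so V_u = 0.3091
Node d (S = 104): continuation = 1/1.04·[0.9600·6.8000 + 0.0400·32.8000] = 7.5385; exercise value = 12.0000 > continuation, so V_d = 12.0000 (exercise)
Node 0 (S = 130): continuation = 1/1.04·[0.9600·0.3091 + 0.0400·12.0000] = 0.7469; exercise value = 0.0000 ≤ continuation, so V_0 = 0.7469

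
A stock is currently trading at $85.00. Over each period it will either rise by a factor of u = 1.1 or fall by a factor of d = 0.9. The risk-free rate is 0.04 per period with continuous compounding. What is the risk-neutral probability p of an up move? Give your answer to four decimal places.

p = 0.7041

Risk-neutral probability p = (e^0.04 − 0.9)/(1.1 − 0.9) = 0.1408/0.2000 = 0.7041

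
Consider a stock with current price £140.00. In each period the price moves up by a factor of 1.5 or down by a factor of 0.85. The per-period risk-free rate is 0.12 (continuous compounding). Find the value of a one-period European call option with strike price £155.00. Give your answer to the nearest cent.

Risk-neutral probability p = (e^0.12 − 0.85)/(1.5 − 0.85) = 0.2775/0.6500 = 0.4269
Terminal stock prices: S_u = 210, S_d = 119
Terminal payoffs (S − K): max(55, 0) = 55, max(-36, 0) = 0
Node 0 (S = 140): V_0 = e^(−0.12)·[0.4269·55.0000 + 0.5731·0.0000] = 20.8253

£20.83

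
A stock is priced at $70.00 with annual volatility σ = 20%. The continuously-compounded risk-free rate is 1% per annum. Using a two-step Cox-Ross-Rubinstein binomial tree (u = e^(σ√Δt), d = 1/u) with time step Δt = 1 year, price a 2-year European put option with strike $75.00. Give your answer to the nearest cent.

CRR parameters: u = e^(σ√Δt) = e^(0.2·√1) = 1.2214, d = 1/u = 0.8187
Per-period rate: rΔt = 0.01·1 = 0.01, so R = e^0.01 = 1.0101
Risk-neutral probability p = (e^0.01 − 0.8187)/(1.2214 − 0.8187) = 0.1913/0.4027 = 0.4751
Terminal stock prices: S_uu = 104.4, S_ud = 70, S_dd = 46.92
Terminal payoffs (K − S): max(-29.43, 0) = 0, max(5, 0) = 5, max(28.08, 0) = 28.08
Node u (S = 85.5): V_u = e^(−0.01)·[0.4751·0.0000 + 0.5249·5.0000] = 2.5983
Node d (S = 57.31): V_d = e^(−0.01)·[0.4751·5.0000 + 0.5249·28.0776] = 16.9426
Node 0 (S = 70): V_0 = e^(−0.01)·[0.4751·2.5983 + 0.5249·16.9426] = 10.0265

$10.03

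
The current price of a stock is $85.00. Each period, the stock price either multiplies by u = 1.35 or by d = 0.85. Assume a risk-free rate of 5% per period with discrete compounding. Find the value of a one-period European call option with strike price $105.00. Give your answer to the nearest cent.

$3.71

Risk-neutral probability p = (1 + 0.05 − 0.85)/(1.35 − 0.85) = 0.2000/0.5000 = 0.4000
Terminal stock prices: S_u = 114.8, S_d = 72.25
Terminal payoffs (S − K): max(9.75, 0) = 9.75, max(-32.75, 0) = 0
Node 0 (S = 85): V_0 = 1/1.05·[0.4000·9.7500 + 0.6000·0.0000] = 3.7143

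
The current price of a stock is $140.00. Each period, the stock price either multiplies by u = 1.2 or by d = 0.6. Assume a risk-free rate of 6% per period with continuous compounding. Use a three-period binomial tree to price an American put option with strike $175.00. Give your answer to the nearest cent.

$37.56

Risk-neutral probability p = (e^0.06 − 0.6)/(1.2 − 0.6) = 0.4618/0.6000 = 0.7697
Terminal stock prices: S_uuu = 241.9, S_uud = 121, S_udd = 60.48, S_ddd = 30.24
Terminal payoffs (K − S): max(-66.92, 0) = 0, max(54.04, 0) = 54.04, max(114.5, 0) = 114.5, max(144.8, 0) = 144.8
Node uu (S = 201.6): continuation = e^(−0.06)·[0.7697·0.0000 + 0.2303·54.0400] = 11.7192; exercise value = 0.0000 ≤ continuation, so V_uu = 11.7192
Node ud (S = 100.8): continuation = e^(−0.06)·[0.7697·54.0400 + 0.2303·114.5200] = 64.0088; exercise value = 74.2000 > continuation, so V_ud = 74.2000 (exercise)
Node dd (S = 50.4): continuation = e^(−0.06)·[0.7697·114.5200 + 0.2303·144.7600] = 114.4088; exercise value = 124.6000 > continuation, so V_dd = 124.6000 (exercise)
Node u (S = 168): continuation = e^(−0.06)·[0.7697·11.7192 + 0.2303·74.2000] = 24.5865; exercise value = 7.0000 ≤ continuation, so V_u = 24.5865
Node d (S = 84): continuation = e^(−0.06)·[0.7697·74.2000 + 0.2303·124.6000] = 80.8088; exercise value = 91.0000 > continuation, so V_d = 91.0000 (exercise)
Node 0 (S = 140): continuation = e^(−0.06)·[0.7697·24.5865 + 0.2303·91.0000] = 37.5573; exercise value = 35.0000 ≤ continuation, so V_0 = 37.5573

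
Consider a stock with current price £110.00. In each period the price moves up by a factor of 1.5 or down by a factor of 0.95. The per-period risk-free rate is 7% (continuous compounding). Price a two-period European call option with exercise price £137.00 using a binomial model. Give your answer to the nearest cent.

Risk-neutral probability p = (e^0.07 − 0.95)/(1.5 − 0.95) = 0.1225/0.5500 = 0.2227
Terminal stock prices: S_uu = 247.5, S_ud = 156.8, S_dd = 99.27
Terminal payoffs (S − K): max(110.5, 0) = 110.5, max(19.75, 0) = 19.75, max(-37.73, 0) = 0
Node u (S = 165): V_u = e^(−0.07)·[0.2227·110.5000 + 0.7773·19.7500] = 37.2620
Node d (S = 104.5): V_d = e^(−0.07)·[0.2227·19.7500 + 0.7773·0.0000] = 4.1017
Node 0 (S = 110): V_0 = e^(−0.07)·[0.2227·37.2620 + 0.7773·4.1017] = 10.7113

£10.71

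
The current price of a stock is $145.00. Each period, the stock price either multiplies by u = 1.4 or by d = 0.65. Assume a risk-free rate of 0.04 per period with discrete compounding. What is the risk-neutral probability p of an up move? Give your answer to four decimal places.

p = 0.5200

Risk-neutral probability p = (1 + 0.04 − 0.65)/(1.4 − 0.65) = 0.3900/0.7500 = 0.5200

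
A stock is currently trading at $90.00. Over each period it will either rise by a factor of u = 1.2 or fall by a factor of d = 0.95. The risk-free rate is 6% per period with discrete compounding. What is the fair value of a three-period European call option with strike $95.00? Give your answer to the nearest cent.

Risk-neutral probability p = (1 + 0.06 − 0.95)/(1.2 − 0.95) = 0.1100/0.2500 = 0.4400
Terminal stock prices: S_uuu = 155.5, S_uud = 123.1, S_udd = 97.47, S_ddd = 77.16
Terminal payoffs (S − K): max(60.52, 0) = 60.52, max(28.12, 0) = 28.12, max(2.47, 0) = 2.47, max(-17.84, 0) = 0
Node uu (S = 129.6): V_uu = 1/1.06·[0.4400·60.5200 + 0.5600·28.1200] = 39.9774
Node ud (S = 102.6): V_ud = 1/1.06·[0.4400·28.1200 + 0.5600·2.4700] = 12.9774
Node dd (S = 81.22): V_dd = 1/1.06·[0.4400·2.4700 + 0.5600·0.0000] = 1.0253
Node u (S = 108): V_u = 1/1.06·[0.4400·39.9774 + 0.5600·12.9774] = 23.4503
Node d (S = 85.5): V_d = 1/1.06·[0.4400·12.9774 + 0.5600·1.0253] = 5.9285
Node 0 (S = 90): V_0 = 1/1.06·[0.4400·23.4503 + 0.5600·5.9285] = 12.8661

$12.87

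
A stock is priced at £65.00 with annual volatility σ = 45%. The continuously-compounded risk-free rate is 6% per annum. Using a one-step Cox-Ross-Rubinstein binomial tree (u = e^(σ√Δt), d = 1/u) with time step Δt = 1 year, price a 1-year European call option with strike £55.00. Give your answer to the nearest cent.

CRR parameters: u = e^(σ√Δt) = e^(0.45·√1) = 1.5683, d = 1/u = 0.6376
Per-period rate: rΔt = 0.06·1 = 0.06, so R = e^0.06 = 1.0618
Risk-neutral probability p = (e^0.06 − 0.6376)/(1.5683 − 0.6376) = 0.4242/0.9307 = 0.4558
Terminal stock prices: S_u = 101.9, S_d = 41.45
Terminal payoffs (S − K): max(46.94, 0) = 46.94, max(-13.55, 0) = 0
Node 0 (S = 65): V_0 = e^(−0.06)·[0.4558·46.9403 + 0.5442·0.0000] = 20.1495

£20.15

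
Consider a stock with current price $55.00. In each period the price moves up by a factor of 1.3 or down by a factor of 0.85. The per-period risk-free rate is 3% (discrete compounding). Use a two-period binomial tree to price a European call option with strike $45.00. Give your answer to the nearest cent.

Risk-neutral probability p = (1 + 0.03 − 0.85)/(1.3 − 0.85) = 0.1800/0.4500 = 0.4000
Terminal stock prices: S_uu = 92.95, S_ud = 60.77, S_dd = 39.74
Terminal payoffs (S − K): max(47.95, 0) = 47.95, max(15.77, 0) = 15.77, max(-5.263, 0) = 0
Node u (S = 71.5): V_u = 1/1.03·[0.4000·47.9500 + 0.6000·15.7750] = 27.8107
Node d (S = 46.75): V_d = 1/1.03·[0.4000·15.7750 + 0.6000·0.0000] = 6.1262
Node 0 (S = 55): V_0 = 1/1.03·[0.4000·27.8107 + 0.6000·6.1262] = 14.3689

$14.37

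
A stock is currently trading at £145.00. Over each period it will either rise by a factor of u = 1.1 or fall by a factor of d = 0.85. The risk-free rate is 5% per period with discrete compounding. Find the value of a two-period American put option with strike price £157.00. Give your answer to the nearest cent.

£12.00

Risk-neutral probability p = (1 + 0.05 − 0.85)/(1.1 − 0.85) = 0.2000/0.2500 = 0.8000
Terminal stock prices: S_uu = 175.5, S_ud = 135.6, S_dd = 104.8
Terminal payoffs (K − S): max(-18.45, 0) = 0, max(21.43, 0) = 21.43, max(52.24, 0) = 52.24
Node u (S = 159.5): continuation = 1/1.05·[0.8000·0.0000 + 0.2000·21.4250] = 4.0810; exercise value = 0.0000 ≤ continuation, so V_u = 4.0810
Node d (S = 123.2): continuation = 1/1.05·[0.8000·21.4250 + 0.2000·52.2375] = 26.2738; exercise value = 33.7500 > continuation, so V_d = 33.7500 (exercise)
Node 0 (S = 145): continuation = 1/1.05·[0.8000·4.0810 + 0.2000·33.7500] = 9.5379; exercise value = 12.0000 > continuation, so V_0 = 12.0000 (exercise)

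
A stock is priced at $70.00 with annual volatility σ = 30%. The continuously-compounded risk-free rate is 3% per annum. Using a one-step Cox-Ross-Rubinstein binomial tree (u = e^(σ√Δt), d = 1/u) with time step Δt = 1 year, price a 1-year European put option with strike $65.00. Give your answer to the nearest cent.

$6.69

CRR parameters: u = e^(σ√Δt) = e^(0.3·√1) = 1.3499, d = 1/u = 0.7408
Per-period rate: rΔt = 0.03·1 = 0.03, so R = e^0.03 = 1.0305
Risk-neutral probability p = (e^0.03 − 0.7408)/(1.3499 − 0.7408) = 0.2896/0.6090 = 0.4756
Terminal stock prices: S_u = 94.49, S_d = 51.86
Terminal payoffs (K − S): max(-29.49, 0) = 0, max(13.14, 0) = 13.14
Node 0 (S = 70): V_0 = e^(−0.03)·[0.4756·0.0000 + 0.5244·13.1427] = 6.6888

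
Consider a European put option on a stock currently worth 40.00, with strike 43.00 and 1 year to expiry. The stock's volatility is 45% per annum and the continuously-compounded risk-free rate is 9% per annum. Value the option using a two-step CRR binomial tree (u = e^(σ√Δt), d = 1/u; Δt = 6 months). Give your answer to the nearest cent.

6.51

CRR parameters: u = e^(σ√Δt) = e^(0.45·√0.5) = 1.3746, d = 1/u = 0.7275
Per-period rate: rΔt = 0.09·0.5 = 0.045, so R = e^0.045 = 1.0460
Risk-neutral probability p = (e^0.045 − 0.7275)/(1.3746 − 0.7275) = 0.3186/0.6472 = 0.4922
Terminal stock prices: S_uu = 75.59, S_ud = 40, S_dd = 21.17
Terminal payoffs (K − S): max(-32.59, 0) = 0, max(3, 0) = 3, max(21.83, 0) = 21.83
Node u (S = 54.99): V_u = e^(−0.045)·[0.4922·0.0000 + 0.5078·3.0000] = 1.4563
Node d (S = 29.1): V_d = e^(−0.045)·[0.4922·3.0000 + 0.5078·21.8322] = 12.0095
Node 0 (S = 40): V_0 = e^(−0.045)·[0.4922·1.4563 + 0.5078·12.0095] = 6.5150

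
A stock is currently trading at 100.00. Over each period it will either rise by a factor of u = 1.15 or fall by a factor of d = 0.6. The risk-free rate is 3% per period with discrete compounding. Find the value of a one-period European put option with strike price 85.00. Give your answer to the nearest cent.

5.30

Risk-neutral probability p = (1 + 0.03 − 0.6)/(1.15 − 0.6) = 0.4300/0.5500 = 0.7818
Terminal stock prices: S_u = 115, S_d = 60
Terminal payoffs (K − S): max(-30, 0) = 0, max(25, 0) = 25
Node 0 (S = 100): V_0 = 1/1.03·[0.7818·0.0000 + 0.2182·25.0000] = 5.2957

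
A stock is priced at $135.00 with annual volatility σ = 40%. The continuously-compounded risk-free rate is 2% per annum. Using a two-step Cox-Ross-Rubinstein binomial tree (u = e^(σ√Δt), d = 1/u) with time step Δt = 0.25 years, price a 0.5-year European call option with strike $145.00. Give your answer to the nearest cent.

CRR parameters: u = e^(σ√Δt) = e^(0.4·√0.25) = 1.2214, d = 1/u = 0.8187
Per-period rate: rΔt = 0.02·0.25 = 0.005, so R = e^0.005 = 1.0050
Risk-neutral probability p = (e^0.005 − 0.8187)/(1.2214 − 0.8187) = 0.1863/0.4027 = 0.4626
Terminal stock prices: S_uu = 201.4, S_ud = 135, S_dd = 90.49
Terminal payoffs (S − K): max(56.4, 0) = 56.4, max(-10, 0) = 0, max(-54.51, 0) = 0
Node u (S = 164.9): V_u = e^(−0.005)·[0.4626·56.3963 + 0.5374·0.0000] = 25.9596
Node d (S = 110.5): V_d = e^(−0.005)·[0.4626·0.0000 + 0.5374·0.0000] = 0.0000
Node 0 (S = 135): V_0 = e^(−0.005)·[0.4626·25.9596 + 0.5374·0.0000] = 11.9494

$11.95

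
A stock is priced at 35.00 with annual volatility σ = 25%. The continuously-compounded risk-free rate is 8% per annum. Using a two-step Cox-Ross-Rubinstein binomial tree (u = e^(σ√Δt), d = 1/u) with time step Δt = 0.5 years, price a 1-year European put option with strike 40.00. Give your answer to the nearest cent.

4.88

CRR parameters: u = e^(σ√Δt) = e^(0.25·√0.5) = 1.1934, d = 1/u = 0.8380
Per-period rate: rΔt = 0.08·0.5 = 0.04, so R = e^0.04 = 1.0408
Risk-neutral probability p = (e^0.04 − 0.8380)/(1.1934 − 0.8380) = 0.2028/0.3554 = 0.5708
Terminal stock prices: S_uu = 49.84, S_ud = 35, S_dd = 24.58
Terminal payoffs (K − S): max(-9.844, 0) = 0, max(5, 0) = 5, max(15.42, 0) = 15.42
Node u (S = 41.77): V_u = e^(−0.04)·[0.5708·0.0000 + 0.4292·5.0000] = 2.0621
Node d (S = 29.33): V_d = e^(−0.04)·[0.5708·5.0000 + 0.4292·15.4234] = 9.1027
Node 0 (S = 35): V_0 = e^(−0.04)·[0.5708·2.0621 + 0.4292·9.1027] = 4.8849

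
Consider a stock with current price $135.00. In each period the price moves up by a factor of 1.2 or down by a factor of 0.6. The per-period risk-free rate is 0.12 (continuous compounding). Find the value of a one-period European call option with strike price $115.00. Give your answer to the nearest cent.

$36.65

Risk-neutral probability p = (e^0.12 − 0.6)/(1.2 − 0.6) = 0.5275/0.6000 = 0.8792
Terminal stock prices: S_u = 162, S_d = 81
Terminal payoffs (S − K): max(47, 0) = 47, max(-34, 0) = 0
Node 0 (S = 135): V_0 = e^(−0.12)·[0.8792·47.0000 + 0.1208·0.0000] = 36.6481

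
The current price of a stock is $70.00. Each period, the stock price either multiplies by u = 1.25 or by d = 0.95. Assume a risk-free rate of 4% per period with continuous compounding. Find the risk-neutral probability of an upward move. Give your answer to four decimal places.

p = 0.3027

Risk-neutral probability p = (e^0.04 − 0.95)/(1.25 − 0.95) = 0.0908/0.3000 = 0.3027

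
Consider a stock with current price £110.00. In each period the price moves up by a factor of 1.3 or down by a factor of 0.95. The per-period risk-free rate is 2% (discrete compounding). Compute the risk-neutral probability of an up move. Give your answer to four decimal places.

Risk-neutral probability p = (1 + 0.02 − 0.95)/(1.3 − 0.95) = 0.0700/0.3500 = 0.2000

p = 0.2000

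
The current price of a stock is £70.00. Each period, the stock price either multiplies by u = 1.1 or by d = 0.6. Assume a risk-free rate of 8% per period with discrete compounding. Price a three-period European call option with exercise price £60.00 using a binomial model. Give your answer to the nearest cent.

Risk-neutral probability p = (1 + 0.08 − 0.6)/(1.1 − 0.6) = 0.4800/0.5000 = 0.9600
Terminal stock prices: S_uuu = 93.17, S_uud = 50.82, S_udd = 27.72, S_ddd = 15.12
Terminal payoffs (S − K): max(33.17, 0) = 33.17, max(-9.18, 0) = 0, max(-32.28, 0) = 0, max(-44.88, 0) = 0
Node uu (S = 84.7): V_uu = 1/1.08·[0.9600·33.1700 + 0.0400·0.0000] = 29.4844
Node ud (S = 46.2): V_ud = 1/1.08·[0.9600·0.0000 + 0.0400·0.0000] = 0.0000
Node dd (S = 25.2): V_dd = 1/1.08·[0.9600·0.0000 + 0.0400·0.0000] = 0.0000
Node u (S = 77): V_u = 1/1.08·[0.9600·29.4844 + 0.0400·0.0000] = 26.2084
Node d (S = 42): V_d = 1/1.08·[0.9600·0.0000 + 0.0400·0.0000] = 0.0000
Node 0 (S = 70): V_0 = 1/1.08·[0.9600·26.2084 + 0.0400·0.0000] = 23.2964

£23.30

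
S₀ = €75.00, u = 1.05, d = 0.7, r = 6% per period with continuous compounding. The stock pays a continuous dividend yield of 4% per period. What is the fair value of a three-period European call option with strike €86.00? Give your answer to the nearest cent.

€0.53

Per-period risk-free factor R = e^0.06 = 1.0618; dividend-adjusted growth = e^(0.06−0.04) = 1.0202.
Risk-neutral probability p = (1.0202 − 0.7)/(1.05 − 0.7) = 0.3202/0.3500 = 0.9149
Terminal stock prices: S_uuu = 86.82, S_uud = 57.88, S_udd = 38.59, S_ddd = 25.72
Terminal payoffs (S − K): max(0.8219, 0) = 0.8219, max(-28.12, 0) = 0, max(-47.41, 0) = 0, max(-60.28, 0) = 0
Node uu (S = 82.69): V_uu = e^(−0.06)·[0.9149·0.8219 + 0.0851·0.0000] = 0.7081
Node ud (S = 55.12): V_ud = e^(−0.06)·[0.9149·0.0000 + 0.0851·0.0000] = 0.0000
Node dd (S = 36.75): V_dd = e^(−0.06)·[0.9149·0.0000 + 0.0851·0.0000] = 0.0000
Node u (S = 78.75): V_u = e^(−0.06)·[0.9149·0.7081 + 0.0851·0.0000] = 0.6101
Node d (S = 52.5): V_d = e^(−0.06)·[0.9149·0.0000 + 0.0851·0.0000] = 0.0000
Node 0 (S = 75): V_0 = e^(−0.06)·[0.9149·0.6101 + 0.0851·0.0000] = 0.5257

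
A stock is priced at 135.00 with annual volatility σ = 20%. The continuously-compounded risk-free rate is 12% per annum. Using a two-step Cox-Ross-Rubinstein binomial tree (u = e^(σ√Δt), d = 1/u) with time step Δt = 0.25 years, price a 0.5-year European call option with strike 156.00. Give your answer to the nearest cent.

3.29

CRR parameters: u = e^(σ√Δt) = e^(0.2·√0.25) = 1.1052, d = 1/u = 0.9048
Per-period rate: rΔt = 0.12·0.25 = 0.03, so R = e^0.03 = 1.0305
Risk-neutral probability p = (e^0.03 − 0.9048)/(1.1052 − 0.9048) = 0.1256/0.2003 = 0.6270
Terminal stock prices: S_uu = 164.9, S_ud = 135, S_dd = 110.5
Terminal payoffs (S − K): max(8.889, 0) = 8.889, max(-21, 0) = 0, max(-45.47, 0) = 0
Node u (S = 149.2): V_u = e^(−0.03)·[0.6270·8.8894 + 0.3730·0.0000] = 5.4093
Node d (S = 122.2): V_d = e^(−0.03)·[0.6270·0.0000 + 0.3730·0.0000] = 0.0000
Node 0 (S = 135): V_0 = e^(−0.03)·[0.6270·5.4093 + 0.3730·0.0000] = 3.2916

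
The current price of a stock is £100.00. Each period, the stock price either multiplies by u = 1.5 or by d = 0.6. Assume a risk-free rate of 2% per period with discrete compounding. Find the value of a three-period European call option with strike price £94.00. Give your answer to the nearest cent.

£36.78

Risk-neutral probability p = (1 + 0.02 − 0.6)/(1.5 − 0.6) = 0.4200/0.9000 = 0.4667
Terminal stock prices: S_uuu = 337.5, S_uud = 135, S_udd = 54, S_ddd = 21.6
Terminal payoffs (S − K): max(243.5, 0) = 243.5, max(41, 0) = 41, max(-40, 0) = 0, max(-72.4, 0) = 0
Node uu (S = 225): V_uu = 1/1.02·[0.4667·243.5000 + 0.5333·41.0000] = 132.8431
Node ud (S = 90): V_ud = 1/1.02·[0.4667·41.0000 + 0.5333·0.0000] = 18.7582
Node dd (S = 36): V_dd = 1/1.02·[0.4667·0.0000 + 0.5333·0.0000] = 0.0000
Node u (S = 150): V_u = 1/1.02·[0.4667·132.8431 + 0.5333·18.7582] = 70.5861
Node d (S = 60): V_d = 1/1.02·[0.4667·18.7582 + 0.5333·0.0000] = 8.5822
Node 0 (S = 100): V_0 = 1/1.02·[0.4667·70.5861 + 0.5333·8.5822] = 36.7817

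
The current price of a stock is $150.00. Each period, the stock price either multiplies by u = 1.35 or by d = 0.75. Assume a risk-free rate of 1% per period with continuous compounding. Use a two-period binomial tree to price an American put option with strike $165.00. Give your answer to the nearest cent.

$32.61

Risk-neutral probability p = (e^0.01 − 0.75)/(1.35 − 0.75) = 0.2601/0.6000 = 0.4334
Terminal stock prices: S_uu = 273.4, S_ud = 151.9, S_dd = 84.38
Terminal payoffs (K − S): max(-108.4, 0) = 0, max(13.12, 0) = 13.12, max(80.62, 0) = 80.62
Node u (S = 202.5): continuation = e^(−0.01)·[0.4334·0.0000 + 0.5666·13.1250] = 7.3624; exercise value = 0.0000 ≤ continuation, so V_u = 7.3624
Node d (S = 112.5): continuation = e^(−0.01)·[0.4334·13.1250 + 0.5666·80.6250] = 50.8582; exercise value = 52.5000 > continuation, so V_d = 52.5000 (exercise)
Node 0 (S = 150): continuation = e^(−0.01)·[0.4334·7.3624 + 0.5666·52.5000] = 32.6089; exercise value = 15.0000 ≤ continuation, so V_0 = 32.6089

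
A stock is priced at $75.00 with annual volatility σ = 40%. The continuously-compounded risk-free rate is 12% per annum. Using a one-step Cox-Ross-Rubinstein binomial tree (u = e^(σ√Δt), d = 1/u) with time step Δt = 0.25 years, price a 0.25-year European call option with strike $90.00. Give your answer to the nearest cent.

CRR parameters: u = e^(σ√Δt) = e^(0.4·√0.25) = 1.2214, d = 1/u = 0.8187
Per-period rate: rΔt = 0.12·0.25 = 0.03, so R = e^0.03 = 1.0305
Risk-neutral probability p = (e^0.03 − 0.8187)/(1.2214 − 0.8187) = 0.2117/0.4027 = 0.5258
Terminal stock prices: S_u = 91.61, S_d = 61.4
Terminal payoffs (S − K): max(1.605, 0) = 1.605, max(-28.6, 0) = 0
Node 0 (S = 75): V_0 = e^(−0.03)·[0.5258·1.6052 + 0.4742·0.0000] = 0.8191

$0.82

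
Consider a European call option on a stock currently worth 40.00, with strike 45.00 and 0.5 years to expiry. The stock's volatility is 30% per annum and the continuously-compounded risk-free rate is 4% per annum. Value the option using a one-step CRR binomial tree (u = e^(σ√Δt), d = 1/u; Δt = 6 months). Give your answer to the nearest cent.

2.16

CRR parameters: u = e^(σ√Δt) = e^(0.3·√0.5) = 1.2363, d = 1/u = 0.8089
Per-period rate: rΔt = 0.04·0.5 = 0.02, so R = e^0.02 = 1.0202
Risk-neutral probability p = (e^0.02 − 0.8089)/(1.2363 − 0.8089) = 0.2113/0.4275 = 0.4944
Terminal stock prices: S_u = 49.45, S_d = 32.35
Terminal payoffs (S − K): max(4.452, 0) = 4.452, max(-12.65, 0) = 0
Node 0 (S = 40): V_0 = e^(−0.02)·[0.4944·4.4524 + 0.5056·0.0000] = 2.1578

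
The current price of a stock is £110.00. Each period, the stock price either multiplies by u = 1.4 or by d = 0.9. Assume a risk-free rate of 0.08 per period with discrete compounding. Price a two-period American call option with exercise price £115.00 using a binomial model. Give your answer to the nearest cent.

Risk-neutral probability p = (1 + 0.08 − 0.9)/(1.4 − 0.9) = 0.1800/0.5000 = 0.3600
Terminal stock prices: S_uu = 215.6, S_ud = 138.6, S_dd = 89.1
Terminal payoffs (S − K): max(100.6, 0) = 100.6, max(23.6, 0) = 23.6, max(-25.9, 0) = 0
Node u (S = 154): continuation = 1/1.08·[0.3600·100.6000 + 0.6400·23.6000] = 47.5185; exercise value = 39.0000 ≤ continuation, so V_u = 47.5185
Node d (S = 99): continuation = 1/1.08·[0.3600·23.6000 + 0.6400·0.0000] = 7.8667; exercise value = 0.0000 ≤ continuation, so V_d = 7.8667
Node 0 (S = 110): continuation = 1/1.08·[0.3600·47.5185 + 0.6400·7.8667] = 20.5012; exercise value = 0.0000 ≤ continuation, so V_0 = 20.5012

£20.50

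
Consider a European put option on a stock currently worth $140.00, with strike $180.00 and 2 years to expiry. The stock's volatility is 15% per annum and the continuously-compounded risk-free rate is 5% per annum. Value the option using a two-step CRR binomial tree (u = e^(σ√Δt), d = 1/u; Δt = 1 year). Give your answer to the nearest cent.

CRR parameters: u = e^(σ√Δt) = e^(0.15·√1) = 1.1618, d = 1/u = 0.8607
Per-period rate: rΔt = 0.05·1 = 0.05, so R = e^0.05 = 1.0513
Risk-neutral probability p = (e^0.05 − 0.8607)/(1.1618 − 0.8607) = 0.1906/0.3011 = 0.6328
Terminal stock prices: S_uu = 189, S_ud = 140, S_dd = 103.7
Terminal payoffs (K − S): max(-8.98, 0) = 0, max(40, 0) = 40, max(76.29, 0) = 76.29
Node u (S = 162.7): V_u = e^(−0.05)·[0.6328·0.0000 + 0.3672·40.0000] = 13.9703
Node d (S = 120.5): V_d = e^(−0.05)·[0.6328·40.0000 + 0.3672·76.2854] = 50.7222
Node 0 (S = 140): V_0 = e^(−0.05)·[0.6328·13.9703 + 0.3672·50.7222] = 26.1249

$26.12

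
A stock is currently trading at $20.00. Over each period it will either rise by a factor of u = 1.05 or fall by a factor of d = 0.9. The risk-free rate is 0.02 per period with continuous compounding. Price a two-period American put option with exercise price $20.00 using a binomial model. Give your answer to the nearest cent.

Risk-neutral probability p = (e^0.02 − 0.9)/(1.05 − 0.9) = 0.1202/0.1500 = 0.8013
Terminal stock prices: S_uu = 22.05, S_ud = 18.9, S_dd = 16.2
Terminal payoffs (K − S): max(-2.05, 0) = 0, max(1.1, 0) = 1.1, max(3.8, 0) = 3.8
Node u (S = 21): continuation = e^(−0.02)·[0.8013·0.0000 + 0.1987·1.1000] = 0.2142; exercise value = 0.0000 ≤ continuation, so V_u = 0.2142
Node d (S = 18): continuation = e^(−0.02)·[0.8013·1.1000 + 0.1987·3.8000] = 1.6040; exercise value = 2.0000 > continuation, so V_d = 2.0000 (exercise)
Node 0 (S = 20): continuation = e^(−0.02)·[0.8013·0.2142 + 0.1987·2.0000] = 0.5577; exercise value = 0.0000 ≤ continuation, so V_0 = 0.5577

$0.56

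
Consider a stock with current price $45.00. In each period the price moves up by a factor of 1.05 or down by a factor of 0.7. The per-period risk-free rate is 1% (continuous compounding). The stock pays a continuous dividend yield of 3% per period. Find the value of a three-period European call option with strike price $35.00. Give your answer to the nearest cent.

$8.51

Per-period risk-free factor R = e^0.01 = 1.0101; dividend-adjusted growth = e^(0.01−0.03) = 0.9802.
Risk-neutral probability p = (0.9802 − 0.7)/(1.05 − 0.7) = 0.2802/0.3500 = 0.8006
Terminal stock prices: S_uuu = 52.09, S_uud = 34.73, S_udd = 23.15, S_ddd = 15.43
Terminal payoffs (S − K): max(17.09, 0) = 17.09, max(-0.2713, 0) = 0, max(-11.85, 0) = 0, max(-19.57, 0) = 0
Node uu (S = 49.61): V_uu = e^(−0.01)·[0.8006·17.0931 + 0.1994·0.0000] = 13.5480
Node ud (S = 33.07): V_ud = e^(−0.01)·[0.8006·0.0000 + 0.1994·0.0000] = 0.0000
Node dd (S = 22.05): V_dd = e^(−0.01)·[0.8006·0.0000 + 0.1994·0.0000] = 0.0000
Node u (S = 47.25): V_u = e^(−0.01)·[0.8006·13.5480 + 0.1994·0.0000] = 10.7382
Node d (S = 31.5): V_d = e^(−0.01)·[0.8006·0.0000 + 0.1994·0.0000] = 0.0000
Node 0 (S = 45): V_0 = e^(−0.01)·[0.8006·10.7382 + 0.1994·0.0000] = 8.5111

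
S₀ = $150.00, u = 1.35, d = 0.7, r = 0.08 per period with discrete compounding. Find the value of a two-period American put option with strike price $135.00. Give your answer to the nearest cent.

$11.54

Risk-neutral probability p = (1 + 0.08 − 0.7)/(1.35 − 0.7) = 0.3800/0.6500 = 0.5846
Terminal stock prices: S_uu = 273.4, S_ud = 141.8, S_dd = 73.5
Terminal payoffs (K − S): max(-138.4, 0) = 0, max(-6.75, 0) = 0, max(61.5, 0) = 61.5
Node u (S = 202.5): continuation = 1/1.08·[0.5846·0.0000 + 0.4154·0.0000] = 0.0000; exercise value = 0.0000 ≤ continuation, so V_u = 0.0000
Node d (S = 105): continuation = 1/1.08·[0.5846·0.0000 + 0.4154·61.5000] = 23.6538; exercise value = 30.0000 > continuation, so V_d = 30.0000 (exercise)
Node 0 (S = 150): continuation = 1/1.08·[0.5846·0.0000 + 0.4154·30.0000] = 11.5385; exercise value = 0.0000 ≤ continuation, so V_0 = 11.5385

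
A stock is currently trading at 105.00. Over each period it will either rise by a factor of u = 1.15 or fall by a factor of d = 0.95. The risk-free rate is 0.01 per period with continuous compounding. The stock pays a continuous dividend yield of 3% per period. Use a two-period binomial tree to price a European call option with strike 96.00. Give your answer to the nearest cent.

5.66

Per-period risk-free factor R = e^0.01 = 1.0101; dividend-adjusted growth = e^(0.01−0.03) = 0.9802.
Risk-neutral probability p = (0.9802 − 0.95)/(1.15 − 0.95) = 0.0302/0.2000 = 0.1510
Terminal stock prices: S_uu = 138.9, S_ud = 114.7, S_dd = 94.76
Terminal payoffs (S − K): max(42.86, 0) = 42.86, max(18.71, 0) = 18.71, max(-1.237, 0) = 0
Node u (S = 120.7): V_u = e^(−0.01)·[0.1510·42.8625 + 0.8490·18.7125] = 22.1365
Node d (S = 99.75): V_d = e^(−0.01)·[0.1510·18.7125 + 0.8490·0.0000] = 2.7973
Node 0 (S = 105): V_0 = e^(−0.01)·[0.1510·22.1365 + 0.8490·2.7973] = 5.6605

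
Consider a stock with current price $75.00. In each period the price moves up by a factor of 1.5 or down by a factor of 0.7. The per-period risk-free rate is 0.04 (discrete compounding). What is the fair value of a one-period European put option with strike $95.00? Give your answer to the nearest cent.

$23.50

Risk-neutral probability p = (1 + 0.04 − 0.7)/(1.5 − 0.7) = 0.3400/0.8000 = 0.4250
Terminal stock prices: S_u = 112.5, S_d = 52.5
Terminal payoffs (K − S): max(-17.5, 0) = 0, max(42.5, 0) = 42.5
Node 0 (S = 75): V_0 = 1/1.04·[0.4250·0.0000 + 0.5750·42.5000] = 23.4976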